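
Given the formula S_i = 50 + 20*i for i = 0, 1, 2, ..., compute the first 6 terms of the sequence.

This is an arithmetic sequence.
i=0: S_0 = 50 + 20*0 = 50
i=1: S_1 = 50 + 20*1 = 70
i=2: S_2 = 50 + 20*2 = 90
i=3: S_3 = 50 + 20*3 = 110
i=4: S_4 = 50 + 20*4 = 130
i=5: S_5 = 50 + 20*5 = 150
The first 6 terms are: [50, 70, 90, 110, 130, 150]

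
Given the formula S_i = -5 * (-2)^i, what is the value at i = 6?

S_6 = -5 * (-2)^6 = -5 * 64 = -320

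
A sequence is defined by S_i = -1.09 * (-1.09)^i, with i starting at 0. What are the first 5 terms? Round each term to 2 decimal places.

This is a geometric sequence.
i=0: S_0 = -1.09 * (-1.09)^0 = -1.09
i=1: S_1 = -1.09 * (-1.09)^1 ≈ 1.19
i=2: S_2 = -1.09 * (-1.09)^2 ≈ -1.3
i=3: S_3 = -1.09 * (-1.09)^3 ≈ 1.41
i=4: S_4 = -1.09 * (-1.09)^4 ≈ -1.54
The first 5 terms are: [-1.09, 1.19, -1.3, 1.41, -1.54]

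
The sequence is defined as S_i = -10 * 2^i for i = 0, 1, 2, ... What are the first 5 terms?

This is a geometric sequence.
i=0: S_0 = -10 * 2^0 = -10
i=1: S_1 = -10 * 2^1 = -20
i=2: S_2 = -10 * 2^2 = -40
i=3: S_3 = -10 * 2^3 = -80
i=4: S_4 = -10 * 2^4 = -160
The first 5 terms are: [-10, -20, -40, -80, -160]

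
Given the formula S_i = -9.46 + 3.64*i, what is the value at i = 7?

S_7 = -9.46 + 3.64*7 = -9.46 + 25.48 = 16.02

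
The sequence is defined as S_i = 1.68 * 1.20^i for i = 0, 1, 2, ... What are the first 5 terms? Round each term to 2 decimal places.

This is a geometric sequence.
i=0: S_0 = 1.68 * 1.2^0 = 1.68
i=1: S_1 = 1.68 * 1.2^1 ≈ 2.02
i=2: S_2 = 1.68 * 1.2^2 ≈ 2.42
i=3: S_3 = 1.68 * 1.2^3 ≈ 2.9
i=4: S_4 = 1.68 * 1.2^4 ≈ 3.48
The first 5 terms are: [1.68, 2.02, 2.42, 2.9, 3.48]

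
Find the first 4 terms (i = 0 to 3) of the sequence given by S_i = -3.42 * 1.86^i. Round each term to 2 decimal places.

This is a geometric sequence.
i=0: S_0 = -3.42 * 1.86^0 = -3.42
i=1: S_1 = -3.42 * 1.86^1 ≈ -6.36
i=2: S_2 = -3.42 * 1.86^2 ≈ -11.83
i=3: S_3 = -3.42 * 1.86^3 ≈ -22.01
The first 4 terms are: [-3.42, -6.36, -11.83, -22.01]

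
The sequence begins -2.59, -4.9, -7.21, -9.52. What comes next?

Differences: -4.9 - -2.59 = -2.31
This is an arithmetic sequence with common difference d = -2.31.
Next term = -9.52 + -2.31 = -11.83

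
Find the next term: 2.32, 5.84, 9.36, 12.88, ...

Differences: 5.84 - 2.32 = 3.52
This is an arithmetic sequence with common difference d = 3.52.
Next term = 12.88 + 3.52 = 16.4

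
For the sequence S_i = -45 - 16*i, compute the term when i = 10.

S_10 = -45 + -16*10 = -45 + -160 = -205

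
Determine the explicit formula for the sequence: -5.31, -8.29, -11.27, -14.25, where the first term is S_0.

Check differences: -8.29 - -5.31 = -2.98
-11.27 - -8.29 = -2.98
Common difference d = -2.98.
First term a = -5.31.
Formula: S_i = -5.31 - 2.98*i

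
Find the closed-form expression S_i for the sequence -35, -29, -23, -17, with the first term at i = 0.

Check differences: -29 - -35 = 6
-23 - -29 = 6
Common difference d = 6.
First term a = -35.
Formula: S_i = -35 + 6*i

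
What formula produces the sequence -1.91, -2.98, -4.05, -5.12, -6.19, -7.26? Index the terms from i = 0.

Check differences: -2.98 - -1.91 = -1.07
-4.05 - -2.98 = -1.07
Common difference d = -1.07.
First term a = -1.91.
Formula: S_i = -1.91 - 1.07*i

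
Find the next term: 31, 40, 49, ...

Differences: 40 - 31 = 9
This is an arithmetic sequence with common difference d = 9.
Next term = 49 + 9 = 58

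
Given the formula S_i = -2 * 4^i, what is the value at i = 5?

S_5 = -2 * 4^5 = -2 * 1024 = -2048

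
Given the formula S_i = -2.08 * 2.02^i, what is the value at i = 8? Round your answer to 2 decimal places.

S_8 = -2.08 * 2.02^8 ≈ -2.08 * 277.2113 ≈ -576.6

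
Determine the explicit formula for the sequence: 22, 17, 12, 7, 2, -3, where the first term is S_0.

Check differences: 17 - 22 = -5
12 - 17 = -5
Common difference d = -5.
First term a = 22.
Formula: S_i = 22 - 5*i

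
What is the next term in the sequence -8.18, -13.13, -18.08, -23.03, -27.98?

Differences: -13.13 - -8.18 = -4.95
This is an arithmetic sequence with common difference d = -4.95.
Next term = -27.98 + -4.95 = -32.93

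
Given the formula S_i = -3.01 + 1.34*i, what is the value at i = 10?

S_10 = -3.01 + 1.34*10 = -3.01 + 13.4 = 10.39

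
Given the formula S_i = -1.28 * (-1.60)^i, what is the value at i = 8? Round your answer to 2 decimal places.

S_8 = -1.28 * (-1.6)^8 ≈ -1.28 * 42.9497 ≈ -54.98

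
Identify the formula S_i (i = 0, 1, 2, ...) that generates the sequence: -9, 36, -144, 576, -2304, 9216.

Check ratios: 36 / -9 = -4.0
Common ratio r = -4.
First term a = -9.
Formula: S_i = -9 * (-4)^i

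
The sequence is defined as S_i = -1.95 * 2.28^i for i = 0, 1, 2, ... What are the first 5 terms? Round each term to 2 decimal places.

This is a geometric sequence.
i=0: S_0 = -1.95 * 2.28^0 = -1.95
i=1: S_1 = -1.95 * 2.28^1 ≈ -4.45
i=2: S_2 = -1.95 * 2.28^2 ≈ -10.14
i=3: S_3 = -1.95 * 2.28^3 ≈ -23.11
i=4: S_4 = -1.95 * 2.28^4 ≈ -52.7
The first 5 terms are: [-1.95, -4.45, -10.14, -23.11, -52.7]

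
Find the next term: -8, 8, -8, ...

Ratios: 8 / -8 = -1.0
This is a geometric sequence with common ratio r = -1.
Next term = -8 * -1 = 8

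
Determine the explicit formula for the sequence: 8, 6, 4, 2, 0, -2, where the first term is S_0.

Check differences: 6 - 8 = -2
4 - 6 = -2
Common difference d = -2.
First term a = 8.
Formula: S_i = 8 - 2*i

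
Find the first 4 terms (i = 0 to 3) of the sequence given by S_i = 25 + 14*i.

This is an arithmetic sequence.
i=0: S_0 = 25 + 14*0 = 25
i=1: S_1 = 25 + 14*1 = 39
i=2: S_2 = 25 + 14*2 = 53
i=3: S_3 = 25 + 14*3 = 67
The first 4 terms are: [25, 39, 53, 67]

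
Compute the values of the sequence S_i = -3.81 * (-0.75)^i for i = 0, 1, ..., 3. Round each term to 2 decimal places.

This is a geometric sequence.
i=0: S_0 = -3.81 * (-0.75)^0 = -3.81
i=1: S_1 = -3.81 * (-0.75)^1 ≈ 2.86
i=2: S_2 = -3.81 * (-0.75)^2 ≈ -2.14
i=3: S_3 = -3.81 * (-0.75)^3 ≈ 1.61
The first 4 terms are: [-3.81, 2.86, -2.14, 1.61]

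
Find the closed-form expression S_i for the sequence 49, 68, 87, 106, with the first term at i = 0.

Check differences: 68 - 49 = 19
87 - 68 = 19
Common difference d = 19.
First term a = 49.
Formula: S_i = 49 + 19*i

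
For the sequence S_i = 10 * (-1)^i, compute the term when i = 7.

S_7 = 10 * (-1)^7 = 10 * -1 = -10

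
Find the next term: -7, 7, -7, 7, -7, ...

Ratios: 7 / -7 = -1.0
This is a geometric sequence with common ratio r = -1.
Next term = -7 * -1 = 7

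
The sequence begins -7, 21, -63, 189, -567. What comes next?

Ratios: 21 / -7 = -3.0
This is a geometric sequence with common ratio r = -3.
Next term = -567 * -3 = 1701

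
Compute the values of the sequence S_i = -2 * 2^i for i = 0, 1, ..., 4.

This is a geometric sequence.
i=0: S_0 = -2 * 2^0 = -2
i=1: S_1 = -2 * 2^1 = -4
i=2: S_2 = -2 * 2^2 = -8
i=3: S_3 = -2 * 2^3 = -16
i=4: S_4 = -2 * 2^4 = -32
The first 5 terms are: [-2, -4, -8, -16, -32]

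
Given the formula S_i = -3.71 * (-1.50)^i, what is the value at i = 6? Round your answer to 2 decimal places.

S_6 = -3.71 * (-1.5)^6 ≈ -3.71 * 11.3906 ≈ -42.26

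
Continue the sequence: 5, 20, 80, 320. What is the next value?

Ratios: 20 / 5 = 4.0
This is a geometric sequence with common ratio r = 4.
Next term = 320 * 4 = 1280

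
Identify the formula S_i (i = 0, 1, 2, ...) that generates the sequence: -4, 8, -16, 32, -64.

Check ratios: 8 / -4 = -2.0
Common ratio r = -2.
First term a = -4.
Formula: S_i = -4 * (-2)^i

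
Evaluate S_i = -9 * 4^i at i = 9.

S_9 = -9 * 4^9 = -9 * 262144 = -2359296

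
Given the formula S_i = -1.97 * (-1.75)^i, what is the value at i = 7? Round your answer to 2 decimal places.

S_7 = -1.97 * (-1.75)^7 ≈ -1.97 * -50.2651 ≈ 99.02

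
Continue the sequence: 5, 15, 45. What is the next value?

Ratios: 15 / 5 = 3.0
This is a geometric sequence with common ratio r = 3.
Next term = 45 * 3 = 135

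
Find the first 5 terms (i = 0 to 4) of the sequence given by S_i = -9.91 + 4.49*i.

This is an arithmetic sequence.
i=0: S_0 = -9.91 + 4.49*0 = -9.91
i=1: S_1 = -9.91 + 4.49*1 = -5.42
i=2: S_2 = -9.91 + 4.49*2 = -0.93
i=3: S_3 = -9.91 + 4.49*3 = 3.56
i=4: S_4 = -9.91 + 4.49*4 = 8.05
The first 5 terms are: [-9.91, -5.42, -0.93, 3.56, 8.05]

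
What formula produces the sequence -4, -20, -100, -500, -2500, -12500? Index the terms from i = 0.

Check ratios: -20 / -4 = 5.0
Common ratio r = 5.
First term a = -4.
Formula: S_i = -4 * 5^i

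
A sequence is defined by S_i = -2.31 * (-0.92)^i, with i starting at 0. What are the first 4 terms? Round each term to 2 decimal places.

This is a geometric sequence.
i=0: S_0 = -2.31 * (-0.92)^0 = -2.31
i=1: S_1 = -2.31 * (-0.92)^1 ≈ 2.13
i=2: S_2 = -2.31 * (-0.92)^2 ≈ -1.96
i=3: S_3 = -2.31 * (-0.92)^3 ≈ 1.8
The first 4 terms are: [-2.31, 2.13, -1.96, 1.8]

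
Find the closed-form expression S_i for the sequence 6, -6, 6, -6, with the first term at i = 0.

Check ratios: -6 / 6 = -1.0
Common ratio r = -1.
First term a = 6.
Formula: S_i = 6 * (-1)^i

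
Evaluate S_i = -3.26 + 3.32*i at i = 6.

S_6 = -3.26 + 3.32*6 = -3.26 + 19.92 = 16.66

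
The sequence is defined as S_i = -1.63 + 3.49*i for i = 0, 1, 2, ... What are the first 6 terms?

This is an arithmetic sequence.
i=0: S_0 = -1.63 + 3.49*0 = -1.63
i=1: S_1 = -1.63 + 3.49*1 = 1.86
i=2: S_2 = -1.63 + 3.49*2 = 5.35
i=3: S_3 = -1.63 + 3.49*3 = 8.84
i=4: S_4 = -1.63 + 3.49*4 = 12.33
i=5: S_5 = -1.63 + 3.49*5 = 15.82
The first 6 terms are: [-1.63, 1.86, 5.35, 8.84, 12.33, 15.82]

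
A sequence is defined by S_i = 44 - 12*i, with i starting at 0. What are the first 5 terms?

This is an arithmetic sequence.
i=0: S_0 = 44 + -12*0 = 44
i=1: S_1 = 44 + -12*1 = 32
i=2: S_2 = 44 + -12*2 = 20
i=3: S_3 = 44 + -12*3 = 8
i=4: S_4 = 44 + -12*4 = -4
The first 5 terms are: [44, 32, 20, 8, -4]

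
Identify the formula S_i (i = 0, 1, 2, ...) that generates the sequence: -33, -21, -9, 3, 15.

Check differences: -21 - -33 = 12
-9 - -21 = 12
Common difference d = 12.
First term a = -33.
Formula: S_i = -33 + 12*i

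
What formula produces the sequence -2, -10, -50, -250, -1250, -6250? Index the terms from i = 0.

Check ratios: -10 / -2 = 5.0
Common ratio r = 5.
First term a = -2.
Formula: S_i = -2 * 5^i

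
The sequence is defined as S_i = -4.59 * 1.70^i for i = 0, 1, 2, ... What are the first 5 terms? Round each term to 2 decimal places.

This is a geometric sequence.
i=0: S_0 = -4.59 * 1.7^0 = -4.59
i=1: S_1 = -4.59 * 1.7^1 ≈ -7.8
i=2: S_2 = -4.59 * 1.7^2 ≈ -13.27
i=3: S_3 = -4.59 * 1.7^3 ≈ -22.55
i=4: S_4 = -4.59 * 1.7^4 ≈ -38.34
The first 5 terms are: [-4.59, -7.8, -13.27, -22.55, -38.34]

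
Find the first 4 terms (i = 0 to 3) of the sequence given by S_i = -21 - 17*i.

This is an arithmetic sequence.
i=0: S_0 = -21 + -17*0 = -21
i=1: S_1 = -21 + -17*1 = -38
i=2: S_2 = -21 + -17*2 = -55
i=3: S_3 = -21 + -17*3 = -72
The first 4 terms are: [-21, -38, -55, -72]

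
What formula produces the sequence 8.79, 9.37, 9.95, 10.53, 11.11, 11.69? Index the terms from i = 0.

Check differences: 9.37 - 8.79 = 0.58
9.95 - 9.37 = 0.58
Common difference d = 0.58.
First term a = 8.79.
Formula: S_i = 8.79 + 0.58*i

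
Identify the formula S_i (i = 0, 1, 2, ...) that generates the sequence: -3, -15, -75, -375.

Check ratios: -15 / -3 = 5.0
Common ratio r = 5.
First term a = -3.
Formula: S_i = -3 * 5^i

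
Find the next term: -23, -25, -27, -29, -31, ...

Differences: -25 - -23 = -2
This is an arithmetic sequence with common difference d = -2.
Next term = -31 + -2 = -33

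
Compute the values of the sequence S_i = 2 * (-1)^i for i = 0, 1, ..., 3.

This is a geometric sequence.
i=0: S_0 = 2 * (-1)^0 = 2
i=1: S_1 = 2 * (-1)^1 = -2
i=2: S_2 = 2 * (-1)^2 = 2
i=3: S_3 = 2 * (-1)^3 = -2
The first 4 terms are: [2, -2, 2, -2]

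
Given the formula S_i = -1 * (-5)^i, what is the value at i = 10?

S_10 = -1 * (-5)^10 = -1 * 9765625 = -9765625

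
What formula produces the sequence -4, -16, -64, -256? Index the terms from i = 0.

Check ratios: -16 / -4 = 4.0
Common ratio r = 4.
First term a = -4.
Formula: S_i = -4 * 4^i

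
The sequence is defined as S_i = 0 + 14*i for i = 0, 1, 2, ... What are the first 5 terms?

This is an arithmetic sequence.
i=0: S_0 = 0 + 14*0 = 0
i=1: S_1 = 0 + 14*1 = 14
i=2: S_2 = 0 + 14*2 = 28
i=3: S_3 = 0 + 14*3 = 42
i=4: S_4 = 0 + 14*4 = 56
The first 5 terms are: [0, 14, 28, 42, 56]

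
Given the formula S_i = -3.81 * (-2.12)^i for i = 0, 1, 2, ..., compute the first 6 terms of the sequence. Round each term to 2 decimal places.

This is a geometric sequence.
i=0: S_0 = -3.81 * (-2.12)^0 = -3.81
i=1: S_1 = -3.81 * (-2.12)^1 ≈ 8.08
i=2: S_2 = -3.81 * (-2.12)^2 ≈ -17.12
i=3: S_3 = -3.81 * (-2.12)^3 ≈ 36.3
i=4: S_4 = -3.81 * (-2.12)^4 ≈ -76.96
i=5: S_5 = -3.81 * (-2.12)^5 ≈ 163.16
The first 6 terms are: [-3.81, 8.08, -17.12, 36.3, -76.96, 163.16]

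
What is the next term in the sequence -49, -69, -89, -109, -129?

Differences: -69 - -49 = -20
This is an arithmetic sequence with common difference d = -20.
Next term = -129 + -20 = -149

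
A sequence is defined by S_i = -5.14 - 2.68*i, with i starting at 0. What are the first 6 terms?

This is an arithmetic sequence.
i=0: S_0 = -5.14 + -2.68*0 = -5.14
i=1: S_1 = -5.14 + -2.68*1 = -7.82
i=2: S_2 = -5.14 + -2.68*2 = -10.5
i=3: S_3 = -5.14 + -2.68*3 = -13.18
i=4: S_4 = -5.14 + -2.68*4 = -15.86
i=5: S_5 = -5.14 + -2.68*5 = -18.54
The first 6 terms are: [-5.14, -7.82, -10.5, -13.18, -15.86, -18.54]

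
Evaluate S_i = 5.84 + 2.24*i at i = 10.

S_10 = 5.84 + 2.24*10 = 5.84 + 22.4 = 28.24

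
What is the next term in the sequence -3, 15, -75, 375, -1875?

Ratios: 15 / -3 = -5.0
This is a geometric sequence with common ratio r = -5.
Next term = -1875 * -5 = 9375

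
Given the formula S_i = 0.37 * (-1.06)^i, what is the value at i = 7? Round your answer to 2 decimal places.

S_7 = 0.37 * (-1.06)^7 ≈ 0.37 * -1.5036 ≈ -0.56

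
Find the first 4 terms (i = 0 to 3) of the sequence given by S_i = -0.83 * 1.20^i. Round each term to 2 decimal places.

This is a geometric sequence.
i=0: S_0 = -0.83 * 1.2^0 = -0.83
i=1: S_1 = -0.83 * 1.2^1 ≈ -1.0
i=2: S_2 = -0.83 * 1.2^2 ≈ -1.2
i=3: S_3 = -0.83 * 1.2^3 ≈ -1.43
The first 4 terms are: [-0.83, -1.0, -1.2, -1.43]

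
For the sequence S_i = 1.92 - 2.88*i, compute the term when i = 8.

S_8 = 1.92 + -2.88*8 = 1.92 + -23.04 = -21.12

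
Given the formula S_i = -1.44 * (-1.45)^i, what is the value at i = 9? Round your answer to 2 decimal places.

S_9 = -1.44 * (-1.45)^9 ≈ -1.44 * -28.3343 ≈ 40.8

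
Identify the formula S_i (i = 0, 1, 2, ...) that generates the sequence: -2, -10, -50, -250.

Check ratios: -10 / -2 = 5.0
Common ratio r = 5.
First term a = -2.
Formula: S_i = -2 * 5^i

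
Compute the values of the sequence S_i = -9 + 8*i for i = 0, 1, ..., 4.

This is an arithmetic sequence.
i=0: S_0 = -9 + 8*0 = -9
i=1: S_1 = -9 + 8*1 = -1
i=2: S_2 = -9 + 8*2 = 7
i=3: S_3 = -9 + 8*3 = 15
i=4: S_4 = -9 + 8*4 = 23
The first 5 terms are: [-9, -1, 7, 15, 23]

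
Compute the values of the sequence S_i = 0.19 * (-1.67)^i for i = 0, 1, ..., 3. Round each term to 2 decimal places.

This is a geometric sequence.
i=0: S_0 = 0.19 * (-1.67)^0 = 0.19
i=1: S_1 = 0.19 * (-1.67)^1 ≈ -0.32
i=2: S_2 = 0.19 * (-1.67)^2 ≈ 0.53
i=3: S_3 = 0.19 * (-1.67)^3 ≈ -0.88
The first 4 terms are: [0.19, -0.32, 0.53, -0.88]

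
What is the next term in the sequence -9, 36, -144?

Ratios: 36 / -9 = -4.0
This is a geometric sequence with common ratio r = -4.
Next term = -144 * -4 = 576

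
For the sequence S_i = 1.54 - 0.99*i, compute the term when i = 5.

S_5 = 1.54 + -0.99*5 = 1.54 + -4.95 = -3.41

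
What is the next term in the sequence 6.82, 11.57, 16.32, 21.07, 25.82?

Differences: 11.57 - 6.82 = 4.75
This is an arithmetic sequence with common difference d = 4.75.
Next term = 25.82 + 4.75 = 30.57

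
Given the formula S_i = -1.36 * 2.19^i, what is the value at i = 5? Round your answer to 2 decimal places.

S_5 = -1.36 * 2.19^5 ≈ -1.36 * 50.3756 ≈ -68.51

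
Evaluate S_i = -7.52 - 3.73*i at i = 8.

S_8 = -7.52 + -3.73*8 = -7.52 + -29.84 = -37.36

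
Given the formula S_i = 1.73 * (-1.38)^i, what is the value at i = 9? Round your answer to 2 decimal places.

S_9 = 1.73 * (-1.38)^9 ≈ 1.73 * -18.1515 ≈ -31.4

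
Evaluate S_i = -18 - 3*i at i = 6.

S_6 = -18 + -3*6 = -18 + -18 = -36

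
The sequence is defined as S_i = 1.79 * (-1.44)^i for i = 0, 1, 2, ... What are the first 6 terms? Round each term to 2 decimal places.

This is a geometric sequence.
i=0: S_0 = 1.79 * (-1.44)^0 = 1.79
i=1: S_1 = 1.79 * (-1.44)^1 ≈ -2.58
i=2: S_2 = 1.79 * (-1.44)^2 ≈ 3.71
i=3: S_3 = 1.79 * (-1.44)^3 ≈ -5.34
i=4: S_4 = 1.79 * (-1.44)^4 ≈ 7.7
i=5: S_5 = 1.79 * (-1.44)^5 ≈ -11.08
The first 6 terms are: [1.79, -2.58, 3.71, -5.34, 7.7, -11.08]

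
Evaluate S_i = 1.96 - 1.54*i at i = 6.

S_6 = 1.96 + -1.54*6 = 1.96 + -9.24 = -7.28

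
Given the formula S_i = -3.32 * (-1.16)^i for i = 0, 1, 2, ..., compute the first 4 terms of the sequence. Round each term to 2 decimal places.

This is a geometric sequence.
i=0: S_0 = -3.32 * (-1.16)^0 = -3.32
i=1: S_1 = -3.32 * (-1.16)^1 ≈ 3.85
i=2: S_2 = -3.32 * (-1.16)^2 ≈ -4.47
i=3: S_3 = -3.32 * (-1.16)^3 ≈ 5.18
The first 4 terms are: [-3.32, 3.85, -4.47, 5.18]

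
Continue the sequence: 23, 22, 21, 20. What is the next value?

Differences: 22 - 23 = -1
This is an arithmetic sequence with common difference d = -1.
Next term = 20 + -1 = 19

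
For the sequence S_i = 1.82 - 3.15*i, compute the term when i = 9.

S_9 = 1.82 + -3.15*9 = 1.82 + -28.35 = -26.53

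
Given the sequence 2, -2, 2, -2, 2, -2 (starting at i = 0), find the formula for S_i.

Check ratios: -2 / 2 = -1.0
Common ratio r = -1.
First term a = 2.
Formula: S_i = 2 * (-1)^i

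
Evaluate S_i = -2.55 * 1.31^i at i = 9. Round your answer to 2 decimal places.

S_9 = -2.55 * 1.31^9 ≈ -2.55 * 11.3617 ≈ -28.97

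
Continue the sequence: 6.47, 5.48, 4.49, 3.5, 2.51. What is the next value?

Differences: 5.48 - 6.47 = -0.99
This is an arithmetic sequence with common difference d = -0.99.
Next term = 2.51 + -0.99 = 1.52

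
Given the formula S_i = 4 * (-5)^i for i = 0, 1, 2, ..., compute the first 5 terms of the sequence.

This is a geometric sequence.
i=0: S_0 = 4 * (-5)^0 = 4
i=1: S_1 = 4 * (-5)^1 = -20
i=2: S_2 = 4 * (-5)^2 = 100
i=3: S_3 = 4 * (-5)^3 = -500
i=4: S_4 = 4 * (-5)^4 = 2500
The first 5 terms are: [4, -20, 100, -500, 2500]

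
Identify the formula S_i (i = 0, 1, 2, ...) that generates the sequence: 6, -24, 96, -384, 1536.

Check ratios: -24 / 6 = -4.0
Common ratio r = -4.
First term a = 6.
Formula: S_i = 6 * (-4)^i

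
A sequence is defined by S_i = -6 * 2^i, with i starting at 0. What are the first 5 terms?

This is a geometric sequence.
i=0: S_0 = -6 * 2^0 = -6
i=1: S_1 = -6 * 2^1 = -12
i=2: S_2 = -6 * 2^2 = -24
i=3: S_3 = -6 * 2^3 = -48
i=4: S_4 = -6 * 2^4 = -96
The first 5 terms are: [-6, -12, -24, -48, -96]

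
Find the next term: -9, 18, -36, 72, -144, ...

Ratios: 18 / -9 = -2.0
This is a geometric sequence with common ratio r = -2.
Next term = -144 * -2 = 288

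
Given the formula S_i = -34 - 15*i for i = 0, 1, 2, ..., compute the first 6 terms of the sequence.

This is an arithmetic sequence.
i=0: S_0 = -34 + -15*0 = -34
i=1: S_1 = -34 + -15*1 = -49
i=2: S_2 = -34 + -15*2 = -64
i=3: S_3 = -34 + -15*3 = -79
i=4: S_4 = -34 + -15*4 = -94
i=5: S_5 = -34 + -15*5 = -109
The first 6 terms are: [-34, -49, -64, -79, -94, -109]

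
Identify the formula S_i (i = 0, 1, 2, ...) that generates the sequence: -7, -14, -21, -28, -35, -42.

Check differences: -14 - -7 = -7
-21 - -14 = -7
Common difference d = -7.
First term a = -7.
Formula: S_i = -7 - 7*i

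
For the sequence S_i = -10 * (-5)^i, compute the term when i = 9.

S_9 = -10 * (-5)^9 = -10 * -1953125 = 19531250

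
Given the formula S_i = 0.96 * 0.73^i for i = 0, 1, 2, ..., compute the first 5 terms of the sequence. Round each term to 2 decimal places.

This is a geometric sequence.
i=0: S_0 = 0.96 * 0.73^0 = 0.96
i=1: S_1 = 0.96 * 0.73^1 ≈ 0.7
i=2: S_2 = 0.96 * 0.73^2 ≈ 0.51
i=3: S_3 = 0.96 * 0.73^3 ≈ 0.37
i=4: S_4 = 0.96 * 0.73^4 ≈ 0.27
The first 5 terms are: [0.96, 0.7, 0.51, 0.37, 0.27]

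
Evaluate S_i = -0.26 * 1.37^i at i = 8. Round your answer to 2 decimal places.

S_8 = -0.26 * 1.37^8 ≈ -0.26 * 12.4098 ≈ -3.23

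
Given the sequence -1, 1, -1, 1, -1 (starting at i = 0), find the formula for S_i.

Check ratios: 1 / -1 = -1.0
Common ratio r = -1.
First term a = -1.
Formula: S_i = -1 * (-1)^i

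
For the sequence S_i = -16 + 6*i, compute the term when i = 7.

S_7 = -16 + 6*7 = -16 + 42 = 26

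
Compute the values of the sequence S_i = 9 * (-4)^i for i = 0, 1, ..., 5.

This is a geometric sequence.
i=0: S_0 = 9 * (-4)^0 = 9
i=1: S_1 = 9 * (-4)^1 = -36
i=2: S_2 = 9 * (-4)^2 = 144
i=3: S_3 = 9 * (-4)^3 = -576
i=4: S_4 = 9 * (-4)^4 = 2304
i=5: S_5 = 9 * (-4)^5 = -9216
The first 6 terms are: [9, -36, 144, -576, 2304, -9216]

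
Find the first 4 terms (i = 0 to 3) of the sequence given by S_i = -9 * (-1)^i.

This is a geometric sequence.
i=0: S_0 = -9 * (-1)^0 = -9
i=1: S_1 = -9 * (-1)^1 = 9
i=2: S_2 = -9 * (-1)^2 = -9
i=3: S_3 = -9 * (-1)^3 = 9
The first 4 terms are: [-9, 9, -9, 9]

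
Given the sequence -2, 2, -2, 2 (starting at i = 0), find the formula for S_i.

Check ratios: 2 / -2 = -1.0
Common ratio r = -1.
First term a = -2.
Formula: S_i = -2 * (-1)^i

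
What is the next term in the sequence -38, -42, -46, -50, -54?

Differences: -42 - -38 = -4
This is an arithmetic sequence with common difference d = -4.
Next term = -54 + -4 = -58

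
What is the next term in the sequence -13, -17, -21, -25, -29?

Differences: -17 - -13 = -4
This is an arithmetic sequence with common difference d = -4.
Next term = -29 + -4 = -33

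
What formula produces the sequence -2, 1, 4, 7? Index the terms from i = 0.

Check differences: 1 - -2 = 3
4 - 1 = 3
Common difference d = 3.
First term a = -2.
Formula: S_i = -2 + 3*i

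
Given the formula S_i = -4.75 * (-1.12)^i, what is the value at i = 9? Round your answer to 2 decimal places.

S_9 = -4.75 * (-1.12)^9 ≈ -4.75 * -2.7731 ≈ 13.17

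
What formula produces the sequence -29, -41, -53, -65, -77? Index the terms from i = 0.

Check differences: -41 - -29 = -12
-53 - -41 = -12
Common difference d = -12.
First term a = -29.
Formula: S_i = -29 - 12*i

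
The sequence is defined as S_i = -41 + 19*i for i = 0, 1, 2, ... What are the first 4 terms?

This is an arithmetic sequence.
i=0: S_0 = -41 + 19*0 = -41
i=1: S_1 = -41 + 19*1 = -22
i=2: S_2 = -41 + 19*2 = -3
i=3: S_3 = -41 + 19*3 = 16
The first 4 terms are: [-41, -22, -3, 16]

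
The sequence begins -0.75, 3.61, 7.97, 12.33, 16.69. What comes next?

Differences: 3.61 - -0.75 = 4.36
This is an arithmetic sequence with common difference d = 4.36.
Next term = 16.69 + 4.36 = 21.05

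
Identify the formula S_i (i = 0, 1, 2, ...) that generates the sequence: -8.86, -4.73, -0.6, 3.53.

Check differences: -4.73 - -8.86 = 4.13
-0.6 - -4.73 = 4.13
Common difference d = 4.13.
First term a = -8.86.
Formula: S_i = -8.86 + 4.13*i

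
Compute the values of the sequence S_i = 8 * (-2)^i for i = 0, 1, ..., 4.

This is a geometric sequence.
i=0: S_0 = 8 * (-2)^0 = 8
i=1: S_1 = 8 * (-2)^1 = -16
i=2: S_2 = 8 * (-2)^2 = 32
i=3: S_3 = 8 * (-2)^3 = -64
i=4: S_4 = 8 * (-2)^4 = 128
The first 5 terms are: [8, -16, 32, -64, 128]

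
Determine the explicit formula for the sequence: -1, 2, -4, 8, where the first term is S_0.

Check ratios: 2 / -1 = -2.0
Common ratio r = -2.
First term a = -1.
Formula: S_i = -1 * (-2)^i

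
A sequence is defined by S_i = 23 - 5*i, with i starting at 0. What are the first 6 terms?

This is an arithmetic sequence.
i=0: S_0 = 23 + -5*0 = 23
i=1: S_1 = 23 + -5*1 = 18
i=2: S_2 = 23 + -5*2 = 13
i=3: S_3 = 23 + -5*3 = 8
i=4: S_4 = 23 + -5*4 = 3
i=5: S_5 = 23 + -5*5 = -2
The first 6 terms are: [23, 18, 13, 8, 3, -2]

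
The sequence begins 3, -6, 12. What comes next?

Ratios: -6 / 3 = -2.0
This is a geometric sequence with common ratio r = -2.
Next term = 12 * -2 = -24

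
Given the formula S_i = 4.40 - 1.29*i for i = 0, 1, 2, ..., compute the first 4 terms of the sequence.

This is an arithmetic sequence.
i=0: S_0 = 4.4 + -1.29*0 = 4.4
i=1: S_1 = 4.4 + -1.29*1 = 3.11
i=2: S_2 = 4.4 + -1.29*2 = 1.82
i=3: S_3 = 4.4 + -1.29*3 = 0.53
The first 4 terms are: [4.4, 3.11, 1.82, 0.53]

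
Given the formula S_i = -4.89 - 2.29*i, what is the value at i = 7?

S_7 = -4.89 + -2.29*7 = -4.89 + -16.03 = -20.92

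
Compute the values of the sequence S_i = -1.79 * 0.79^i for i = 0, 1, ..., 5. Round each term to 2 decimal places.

This is a geometric sequence.
i=0: S_0 = -1.79 * 0.79^0 = -1.79
i=1: S_1 = -1.79 * 0.79^1 ≈ -1.41
i=2: S_2 = -1.79 * 0.79^2 ≈ -1.12
i=3: S_3 = -1.79 * 0.79^3 ≈ -0.88
i=4: S_4 = -1.79 * 0.79^4 ≈ -0.7
i=5: S_5 = -1.79 * 0.79^5 ≈ -0.55
The first 6 terms are: [-1.79, -1.41, -1.12, -0.88, -0.7, -0.55]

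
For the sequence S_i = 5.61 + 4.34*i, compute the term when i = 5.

S_5 = 5.61 + 4.34*5 = 5.61 + 21.7 = 27.31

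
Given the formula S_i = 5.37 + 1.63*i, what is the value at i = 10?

S_10 = 5.37 + 1.63*10 = 5.37 + 16.3 = 21.67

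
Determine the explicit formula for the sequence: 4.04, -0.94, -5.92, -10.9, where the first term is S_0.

Check differences: -0.94 - 4.04 = -4.98
-5.92 - -0.94 = -4.98
Common difference d = -4.98.
First term a = 4.04.
Formula: S_i = 4.04 - 4.98*i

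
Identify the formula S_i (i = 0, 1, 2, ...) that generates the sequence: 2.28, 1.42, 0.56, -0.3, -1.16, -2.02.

Check differences: 1.42 - 2.28 = -0.86
0.56 - 1.42 = -0.86
Common difference d = -0.86.
First term a = 2.28.
Formula: S_i = 2.28 - 0.86*i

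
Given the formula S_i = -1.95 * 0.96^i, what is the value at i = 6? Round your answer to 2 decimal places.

S_6 = -1.95 * 0.96^6 ≈ -1.95 * 0.7828 ≈ -1.53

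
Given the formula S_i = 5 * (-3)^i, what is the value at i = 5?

S_5 = 5 * (-3)^5 = 5 * -243 = -1215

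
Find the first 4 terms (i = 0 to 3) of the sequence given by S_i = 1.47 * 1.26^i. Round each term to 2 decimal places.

This is a geometric sequence.
i=0: S_0 = 1.47 * 1.26^0 = 1.47
i=1: S_1 = 1.47 * 1.26^1 ≈ 1.85
i=2: S_2 = 1.47 * 1.26^2 ≈ 2.33
i=3: S_3 = 1.47 * 1.26^3 ≈ 2.94
The first 4 terms are: [1.47, 1.85, 2.33, 2.94]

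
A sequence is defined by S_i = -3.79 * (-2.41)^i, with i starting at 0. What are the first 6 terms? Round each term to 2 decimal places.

This is a geometric sequence.
i=0: S_0 = -3.79 * (-2.41)^0 = -3.79
i=1: S_1 = -3.79 * (-2.41)^1 ≈ 9.13
i=2: S_2 = -3.79 * (-2.41)^2 ≈ -22.01
i=3: S_3 = -3.79 * (-2.41)^3 ≈ 53.05
i=4: S_4 = -3.79 * (-2.41)^4 ≈ -127.85
i=5: S_5 = -3.79 * (-2.41)^5 ≈ 308.12
The first 6 terms are: [-3.79, 9.13, -22.01, 53.05, -127.85, 308.12]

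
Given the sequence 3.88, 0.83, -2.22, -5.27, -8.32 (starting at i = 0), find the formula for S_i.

Check differences: 0.83 - 3.88 = -3.05
-2.22 - 0.83 = -3.05
Common difference d = -3.05.
First term a = 3.88.
Formula: S_i = 3.88 - 3.05*i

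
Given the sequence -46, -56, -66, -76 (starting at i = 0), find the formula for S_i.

Check differences: -56 - -46 = -10
-66 - -56 = -10
Common difference d = -10.
First term a = -46.
Formula: S_i = -46 - 10*i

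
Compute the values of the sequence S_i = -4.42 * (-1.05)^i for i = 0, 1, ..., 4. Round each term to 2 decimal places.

This is a geometric sequence.
i=0: S_0 = -4.42 * (-1.05)^0 = -4.42
i=1: S_1 = -4.42 * (-1.05)^1 ≈ 4.64
i=2: S_2 = -4.42 * (-1.05)^2 ≈ -4.87
i=3: S_3 = -4.42 * (-1.05)^3 ≈ 5.12
i=4: S_4 = -4.42 * (-1.05)^4 ≈ -5.37
The first 5 terms are: [-4.42, 4.64, -4.87, 5.12, -5.37]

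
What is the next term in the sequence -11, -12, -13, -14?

Differences: -12 - -11 = -1
This is an arithmetic sequence with common difference d = -1.
Next term = -14 + -1 = -15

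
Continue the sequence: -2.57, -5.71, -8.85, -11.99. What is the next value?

Differences: -5.71 - -2.57 = -3.14
This is an arithmetic sequence with common difference d = -3.14.
Next term = -11.99 + -3.14 = -15.13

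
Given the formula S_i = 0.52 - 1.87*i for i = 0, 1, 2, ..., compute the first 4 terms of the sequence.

This is an arithmetic sequence.
i=0: S_0 = 0.52 + -1.87*0 = 0.52
i=1: S_1 = 0.52 + -1.87*1 = -1.35
i=2: S_2 = 0.52 + -1.87*2 = -3.22
i=3: S_3 = 0.52 + -1.87*3 = -5.09
The first 4 terms are: [0.52, -1.35, -3.22, -5.09]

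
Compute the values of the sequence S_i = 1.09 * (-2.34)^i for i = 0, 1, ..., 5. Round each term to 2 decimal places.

This is a geometric sequence.
i=0: S_0 = 1.09 * (-2.34)^0 = 1.09
i=1: S_1 = 1.09 * (-2.34)^1 ≈ -2.55
i=2: S_2 = 1.09 * (-2.34)^2 ≈ 5.97
i=3: S_3 = 1.09 * (-2.34)^3 ≈ -13.97
i=4: S_4 = 1.09 * (-2.34)^4 ≈ 32.68
i=5: S_5 = 1.09 * (-2.34)^5 ≈ -76.47
The first 6 terms are: [1.09, -2.55, 5.97, -13.97, 32.68, -76.47]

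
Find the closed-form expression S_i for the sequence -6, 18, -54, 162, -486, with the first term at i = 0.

Check ratios: 18 / -6 = -3.0
Common ratio r = -3.
First term a = -6.
Formula: S_i = -6 * (-3)^i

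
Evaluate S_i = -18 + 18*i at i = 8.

S_8 = -18 + 18*8 = -18 + 144 = 126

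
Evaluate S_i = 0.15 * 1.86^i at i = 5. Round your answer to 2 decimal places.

S_5 = 0.15 * 1.86^5 ≈ 0.15 * 22.262 ≈ 3.34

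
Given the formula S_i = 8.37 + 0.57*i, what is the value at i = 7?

S_7 = 8.37 + 0.57*7 = 8.37 + 3.99 = 12.36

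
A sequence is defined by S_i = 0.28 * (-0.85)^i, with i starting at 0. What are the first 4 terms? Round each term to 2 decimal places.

This is a geometric sequence.
i=0: S_0 = 0.28 * (-0.85)^0 = 0.28
i=1: S_1 = 0.28 * (-0.85)^1 ≈ -0.24
i=2: S_2 = 0.28 * (-0.85)^2 ≈ 0.2
i=3: S_3 = 0.28 * (-0.85)^3 ≈ -0.17
The first 4 terms are: [0.28, -0.24, 0.2, -0.17]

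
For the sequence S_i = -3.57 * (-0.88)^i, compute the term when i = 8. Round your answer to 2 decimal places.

S_8 = -3.57 * (-0.88)^8 ≈ -3.57 * 0.3596 ≈ -1.28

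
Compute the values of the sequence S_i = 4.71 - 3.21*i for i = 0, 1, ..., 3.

This is an arithmetic sequence.
i=0: S_0 = 4.71 + -3.21*0 = 4.71
i=1: S_1 = 4.71 + -3.21*1 = 1.5
i=2: S_2 = 4.71 + -3.21*2 = -1.71
i=3: S_3 = 4.71 + -3.21*3 = -4.92
The first 4 terms are: [4.71, 1.5, -1.71, -4.92]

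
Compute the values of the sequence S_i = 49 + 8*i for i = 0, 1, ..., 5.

This is an arithmetic sequence.
i=0: S_0 = 49 + 8*0 = 49
i=1: S_1 = 49 + 8*1 = 57
i=2: S_2 = 49 + 8*2 = 65
i=3: S_3 = 49 + 8*3 = 73
i=4: S_4 = 49 + 8*4 = 81
i=5: S_5 = 49 + 8*5 = 89
The first 6 terms are: [49, 57, 65, 73, 81, 89]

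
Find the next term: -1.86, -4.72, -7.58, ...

Differences: -4.72 - -1.86 = -2.86
This is an arithmetic sequence with common difference d = -2.86.
Next term = -7.58 + -2.86 = -10.44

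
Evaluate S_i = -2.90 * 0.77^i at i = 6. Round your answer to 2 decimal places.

S_6 = -2.9 * 0.77^6 ≈ -2.9 * 0.2084 ≈ -0.6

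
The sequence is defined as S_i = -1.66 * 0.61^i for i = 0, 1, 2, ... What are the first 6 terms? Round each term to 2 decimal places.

This is a geometric sequence.
i=0: S_0 = -1.66 * 0.61^0 = -1.66
i=1: S_1 = -1.66 * 0.61^1 ≈ -1.01
i=2: S_2 = -1.66 * 0.61^2 ≈ -0.62
i=3: S_3 = -1.66 * 0.61^3 ≈ -0.38
i=4: S_4 = -1.66 * 0.61^4 ≈ -0.23
i=5: S_5 = -1.66 * 0.61^5 ≈ -0.14
The first 6 terms are: [-1.66, -1.01, -0.62, -0.38, -0.23, -0.14]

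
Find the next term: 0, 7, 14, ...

Differences: 7 - 0 = 7
This is an arithmetic sequence with common difference d = 7.
Next term = 14 + 7 = 21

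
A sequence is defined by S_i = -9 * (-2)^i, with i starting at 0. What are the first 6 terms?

This is a geometric sequence.
i=0: S_0 = -9 * (-2)^0 = -9
i=1: S_1 = -9 * (-2)^1 = 18
i=2: S_2 = -9 * (-2)^2 = -36
i=3: S_3 = -9 * (-2)^3 = 72
i=4: S_4 = -9 * (-2)^4 = -144
i=5: S_5 = -9 * (-2)^5 = 288
The first 6 terms are: [-9, 18, -36, 72, -144, 288]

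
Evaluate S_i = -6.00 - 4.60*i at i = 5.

S_5 = -6.0 + -4.6*5 = -6.0 + -23.0 = -29.0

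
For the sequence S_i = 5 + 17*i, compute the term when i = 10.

S_10 = 5 + 17*10 = 5 + 170 = 175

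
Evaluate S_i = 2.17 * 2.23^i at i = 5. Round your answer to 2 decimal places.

S_5 = 2.17 * 2.23^5 ≈ 2.17 * 55.1473 ≈ 119.67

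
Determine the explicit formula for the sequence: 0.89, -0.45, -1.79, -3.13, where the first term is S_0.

Check differences: -0.45 - 0.89 = -1.34
-1.79 - -0.45 = -1.34
Common difference d = -1.34.
First term a = 0.89.
Formula: S_i = 0.89 - 1.34*i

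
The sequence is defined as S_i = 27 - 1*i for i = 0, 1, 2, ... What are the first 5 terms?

This is an arithmetic sequence.
i=0: S_0 = 27 + -1*0 = 27
i=1: S_1 = 27 + -1*1 = 26
i=2: S_2 = 27 + -1*2 = 25
i=3: S_3 = 27 + -1*3 = 24
i=4: S_4 = 27 + -1*4 = 23
The first 5 terms are: [27, 26, 25, 24, 23]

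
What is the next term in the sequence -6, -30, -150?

Ratios: -30 / -6 = 5.0
This is a geometric sequence with common ratio r = 5.
Next term = -150 * 5 = -750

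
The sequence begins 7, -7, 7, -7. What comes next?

Ratios: -7 / 7 = -1.0
This is a geometric sequence with common ratio r = -1.
Next term = -7 * -1 = 7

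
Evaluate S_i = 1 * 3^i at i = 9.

S_9 = 1 * 3^9 = 1 * 19683 = 19683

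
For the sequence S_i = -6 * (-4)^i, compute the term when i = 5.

S_5 = -6 * (-4)^5 = -6 * -1024 = 6144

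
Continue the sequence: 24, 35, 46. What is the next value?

Differences: 35 - 24 = 11
This is an arithmetic sequence with common difference d = 11.
Next term = 46 + 11 = 57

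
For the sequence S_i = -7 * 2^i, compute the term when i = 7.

S_7 = -7 * 2^7 = -7 * 128 = -896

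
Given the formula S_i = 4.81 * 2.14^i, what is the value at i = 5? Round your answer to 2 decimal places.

S_5 = 4.81 * 2.14^5 ≈ 4.81 * 44.8817 ≈ 215.88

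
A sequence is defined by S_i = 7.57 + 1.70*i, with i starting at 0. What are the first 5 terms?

This is an arithmetic sequence.
i=0: S_0 = 7.57 + 1.7*0 = 7.57
i=1: S_1 = 7.57 + 1.7*1 = 9.27
i=2: S_2 = 7.57 + 1.7*2 = 10.97
i=3: S_3 = 7.57 + 1.7*3 = 12.67
i=4: S_4 = 7.57 + 1.7*4 = 14.37
The first 5 terms are: [7.57, 9.27, 10.97, 12.67, 14.37]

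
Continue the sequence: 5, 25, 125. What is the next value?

Ratios: 25 / 5 = 5.0
This is a geometric sequence with common ratio r = 5.
Next term = 125 * 5 = 625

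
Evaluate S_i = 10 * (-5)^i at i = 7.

S_7 = 10 * (-5)^7 = 10 * -78125 = -781250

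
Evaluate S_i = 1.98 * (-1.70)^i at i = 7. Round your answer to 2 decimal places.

S_7 = 1.98 * (-1.7)^7 ≈ 1.98 * -41.0339 ≈ -81.25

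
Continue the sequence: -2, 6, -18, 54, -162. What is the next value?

Ratios: 6 / -2 = -3.0
This is a geometric sequence with common ratio r = -3.
Next term = -162 * -3 = 486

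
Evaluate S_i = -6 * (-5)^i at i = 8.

S_8 = -6 * (-5)^8 = -6 * 390625 = -2343750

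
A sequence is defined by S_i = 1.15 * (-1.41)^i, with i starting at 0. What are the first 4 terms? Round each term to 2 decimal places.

This is a geometric sequence.
i=0: S_0 = 1.15 * (-1.41)^0 = 1.15
i=1: S_1 = 1.15 * (-1.41)^1 ≈ -1.62
i=2: S_2 = 1.15 * (-1.41)^2 ≈ 2.29
i=3: S_3 = 1.15 * (-1.41)^3 ≈ -3.22
The first 4 terms are: [1.15, -1.62, 2.29, -3.22]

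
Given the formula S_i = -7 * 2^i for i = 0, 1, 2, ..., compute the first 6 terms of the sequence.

This is a geometric sequence.
i=0: S_0 = -7 * 2^0 = -7
i=1: S_1 = -7 * 2^1 = -14
i=2: S_2 = -7 * 2^2 = -28
i=3: S_3 = -7 * 2^3 = -56
i=4: S_4 = -7 * 2^4 = -112
i=5: S_5 = -7 * 2^5 = -224
The first 6 terms are: [-7, -14, -28, -56, -112, -224]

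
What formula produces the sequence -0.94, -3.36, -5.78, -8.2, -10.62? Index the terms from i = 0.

Check differences: -3.36 - -0.94 = -2.42
-5.78 - -3.36 = -2.42
Common difference d = -2.42.
First term a = -0.94.
Formula: S_i = -0.94 - 2.42*i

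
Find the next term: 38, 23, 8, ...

Differences: 23 - 38 = -15
This is an arithmetic sequence with common difference d = -15.
Next term = 8 + -15 = -7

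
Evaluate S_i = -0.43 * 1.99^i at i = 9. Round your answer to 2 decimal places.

S_9 = -0.43 * 1.99^9 ≈ -0.43 * 489.4155 ≈ -210.45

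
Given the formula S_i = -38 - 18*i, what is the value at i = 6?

S_6 = -38 + -18*6 = -38 + -108 = -146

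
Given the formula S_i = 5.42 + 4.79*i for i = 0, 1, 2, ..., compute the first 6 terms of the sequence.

This is an arithmetic sequence.
i=0: S_0 = 5.42 + 4.79*0 = 5.42
i=1: S_1 = 5.42 + 4.79*1 = 10.21
i=2: S_2 = 5.42 + 4.79*2 = 15.0
i=3: S_3 = 5.42 + 4.79*3 = 19.79
i=4: S_4 = 5.42 + 4.79*4 = 24.58
i=5: S_5 = 5.42 + 4.79*5 = 29.37
The first 6 terms are: [5.42, 10.21, 15.0, 19.79, 24.58, 29.37]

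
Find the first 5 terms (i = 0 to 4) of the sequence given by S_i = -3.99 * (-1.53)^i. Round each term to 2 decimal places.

This is a geometric sequence.
i=0: S_0 = -3.99 * (-1.53)^0 = -3.99
i=1: S_1 = -3.99 * (-1.53)^1 ≈ 6.1
i=2: S_2 = -3.99 * (-1.53)^2 ≈ -9.34
i=3: S_3 = -3.99 * (-1.53)^3 ≈ 14.29
i=4: S_4 = -3.99 * (-1.53)^4 ≈ -21.86
The first 5 terms are: [-3.99, 6.1, -9.34, 14.29, -21.86]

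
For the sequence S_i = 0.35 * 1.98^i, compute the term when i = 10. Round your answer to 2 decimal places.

S_10 = 0.35 * 1.98^10 ≈ 0.35 * 926.0872 ≈ 324.13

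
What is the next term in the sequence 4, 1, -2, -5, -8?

Differences: 1 - 4 = -3
This is an arithmetic sequence with common difference d = -3.
Next term = -8 + -3 = -11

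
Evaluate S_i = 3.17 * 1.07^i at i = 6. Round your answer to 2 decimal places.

S_6 = 3.17 * 1.07^6 ≈ 3.17 * 1.5007 ≈ 4.76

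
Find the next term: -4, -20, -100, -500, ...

Ratios: -20 / -4 = 5.0
This is a geometric sequence with common ratio r = 5.
Next term = -500 * 5 = -2500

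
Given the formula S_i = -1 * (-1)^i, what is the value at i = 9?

S_9 = -1 * (-1)^9 = -1 * -1 = 1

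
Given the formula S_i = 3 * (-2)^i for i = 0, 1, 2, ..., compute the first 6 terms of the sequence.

This is a geometric sequence.
i=0: S_0 = 3 * (-2)^0 = 3
i=1: S_1 = 3 * (-2)^1 = -6
i=2: S_2 = 3 * (-2)^2 = 12
i=3: S_3 = 3 * (-2)^3 = -24
i=4: S_4 = 3 * (-2)^4 = 48
i=5: S_5 = 3 * (-2)^5 = -96
The first 6 terms are: [3, -6, 12, -24, 48, -96]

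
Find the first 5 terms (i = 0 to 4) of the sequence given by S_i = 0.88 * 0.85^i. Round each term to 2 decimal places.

This is a geometric sequence.
i=0: S_0 = 0.88 * 0.85^0 = 0.88
i=1: S_1 = 0.88 * 0.85^1 ≈ 0.75
i=2: S_2 = 0.88 * 0.85^2 ≈ 0.64
i=3: S_3 = 0.88 * 0.85^3 ≈ 0.54
i=4: S_4 = 0.88 * 0.85^4 ≈ 0.46
The first 5 terms are: [0.88, 0.75, 0.64, 0.54, 0.46]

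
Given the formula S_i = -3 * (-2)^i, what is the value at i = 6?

S_6 = -3 * (-2)^6 = -3 * 64 = -192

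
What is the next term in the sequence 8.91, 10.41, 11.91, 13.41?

Differences: 10.41 - 8.91 = 1.5
This is an arithmetic sequence with common difference d = 1.5.
Next term = 13.41 + 1.5 = 14.91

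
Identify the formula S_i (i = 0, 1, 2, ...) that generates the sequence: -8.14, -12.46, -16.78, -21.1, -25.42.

Check differences: -12.46 - -8.14 = -4.32
-16.78 - -12.46 = -4.32
Common difference d = -4.32.
First term a = -8.14.
Formula: S_i = -8.14 - 4.32*i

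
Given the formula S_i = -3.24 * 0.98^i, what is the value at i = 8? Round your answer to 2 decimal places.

S_8 = -3.24 * 0.98^8 ≈ -3.24 * 0.8508 ≈ -2.76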